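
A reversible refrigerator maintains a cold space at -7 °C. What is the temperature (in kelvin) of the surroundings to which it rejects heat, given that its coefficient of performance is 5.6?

T_H ≈ 313.7 K

T_C = -7 °C → -7 + 273.15 = 266.15 K.
COP_R = T_C/(T_H − T_C) ⇒ T_H = T_C·(1 + 1/COP_R) = 266.15 × (1 + 1/5.6) = 313.7 K.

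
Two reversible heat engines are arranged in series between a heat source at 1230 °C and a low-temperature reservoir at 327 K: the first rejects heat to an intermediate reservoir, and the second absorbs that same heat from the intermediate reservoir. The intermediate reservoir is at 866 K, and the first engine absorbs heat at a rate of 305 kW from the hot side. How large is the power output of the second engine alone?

T_H = 1230 °C → 1230 + 273.15 = 1503.15 K.
Heat entering the second stage: Q_m = Q_H·(T_m/T_H) = 305 × 866.00/1503.15 = 175.7 kW.
Second-stage efficiency η₂ = 1 − T_C/T_m = 1 − 327.00/866.00 = 0.6224, so W₂ = η₂·Q_m = 109.4 kW.

Ẇ₂ ≈ 109.4 kW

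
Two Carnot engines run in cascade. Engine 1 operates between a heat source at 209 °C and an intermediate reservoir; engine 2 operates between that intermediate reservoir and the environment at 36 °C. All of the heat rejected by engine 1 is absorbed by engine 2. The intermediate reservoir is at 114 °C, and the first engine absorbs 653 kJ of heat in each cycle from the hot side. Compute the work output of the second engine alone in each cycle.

W₂ ≈ 106 kJ

T_H = 209 °C → 209 + 273.15 = 482.15 K.
T_C = 36 °C → 36 + 273.15 = 309.15 K.
T_m = 114 °C → 114 + 273.15 = 387.15 K.
Heat entering the second stage: Q_m = Q_H·(T_m/T_H) = 653 × 387.15/482.15 = 524 kJ.
Second-stage efficiency η₂ = 1 − T_C/T_m = 1 − 309.15/387.15 = 0.2015, so W₂ = η₂·Q_m = 106 kJ.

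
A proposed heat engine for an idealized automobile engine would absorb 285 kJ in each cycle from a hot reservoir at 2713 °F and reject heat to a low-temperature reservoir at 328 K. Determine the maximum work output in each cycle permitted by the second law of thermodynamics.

W_max ≈ 232.0 kJ

T_H = 2713 °F → (2713 − 32) × 5/9 = 1489.44 °C = 1762.59 K.
The upper bound on efficiency is η_max = 1 − T_C/T_H = 1 − 328.00/1762.59 = 0.8139.
W_max = η_max · Q_H = 0.8139 × 285 = 232.0 kJ.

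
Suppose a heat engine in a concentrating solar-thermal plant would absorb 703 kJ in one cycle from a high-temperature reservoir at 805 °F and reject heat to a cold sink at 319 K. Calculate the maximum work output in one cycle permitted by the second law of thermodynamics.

W_max ≈ 384 kJ

T_H = 805 °F → (805 − 32) × 5/9 = 429.44 °C = 702.59 K.
The second-law ceiling is the Carnot efficiency, η_max = 1 − T_C/T_H = 1 − 319.00/702.59 = 0.5460.
W_max = η_max · Q_H = 0.5460 × 703 = 384 kJ.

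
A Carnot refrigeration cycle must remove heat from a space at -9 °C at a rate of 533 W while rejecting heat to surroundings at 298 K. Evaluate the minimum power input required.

Ẇ_in ≈ 68.3 W

T_C = -9 °C → -9 + 273.15 = 264.15 K.
COP_R = T_C/(T_H − T_C) = 264.15/33.85 = 7.8035.
W = Q_C/COP_R = 533/7.8035 = 68.3 W.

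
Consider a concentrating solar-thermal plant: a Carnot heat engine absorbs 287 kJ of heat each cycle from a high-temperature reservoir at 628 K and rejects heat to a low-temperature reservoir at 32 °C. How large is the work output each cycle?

W ≈ 148 kJ

T_C = 32 °C → 32 + 273.15 = 305.15 K.
Carnot efficiency: η = 1 − T_C/T_H = 1 − 305.15/628.00 = 0.5141.
W = η·Q_H = 0.5141 × 287 = 148 kJ.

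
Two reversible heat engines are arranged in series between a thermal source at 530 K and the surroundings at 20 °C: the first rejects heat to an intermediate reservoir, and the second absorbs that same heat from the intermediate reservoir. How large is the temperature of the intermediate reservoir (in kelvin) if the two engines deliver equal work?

T_m ≈ 411.6 K

T_C = 20 °C → 20 + 273.15 = 293.15 K.
For reversible stages Q_m = Q_H·(T_m/T_H). Setting W₁ = Q_H(1 − T_m/T_H) equal to W₂ = Q_m(1 − T_C/T_m) = Q_H·(T_m − T_C)/T_H gives T_H − T_m = T_m − T_C, so T_m = (T_H + T_C)/2 = (530.00 + 293.15)/2 = 411.6 K.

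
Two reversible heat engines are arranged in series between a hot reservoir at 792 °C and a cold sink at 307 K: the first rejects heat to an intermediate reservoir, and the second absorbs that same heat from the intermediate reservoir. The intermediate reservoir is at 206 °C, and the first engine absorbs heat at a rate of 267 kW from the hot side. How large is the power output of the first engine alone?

T_H = 792 °C → 792 + 273.15 = 1065.15 K.
T_m = 206 °C → 206 + 273.15 = 479.15 K.
First-stage efficiency η₁ = 1 − T_m/T_H = 1 − 479.15/1065.15 = 0.5502.
W₁ = η₁·Q_H = 0.5502 × 267 = 146.9 kW.

Ẇ₁ ≈ 146.9 kW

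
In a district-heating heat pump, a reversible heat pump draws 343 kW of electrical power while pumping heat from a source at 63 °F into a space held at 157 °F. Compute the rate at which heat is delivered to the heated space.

T_H = 157 °F → (157 − 32) × 5/9 = 69.44 °C = 342.59 K.
T_C = 63 °F → (63 − 32) × 5/9 = 17.22 °C = 290.37 K.
For a reversible heat pump, COP_HP = T_H/(T_H − T_C) = 342.59/52.22 = 6.5603.
Q_H = COP_HP · W = 6.5603 × 343 = 2250 kW.

Q̇_H ≈ 2250 kW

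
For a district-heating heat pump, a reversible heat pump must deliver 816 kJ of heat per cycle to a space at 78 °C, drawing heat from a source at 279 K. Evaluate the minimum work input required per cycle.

T_H = 78 °C → 78 + 273.15 = 351.15 K.
Reversible heating COP: COP_HP = T_H/(T_H − T_C) = 351.15/72.15 = 4.8669.
W = Q_H/COP_HP = 816/4.8669 = 168 kJ.

W_in ≈ 168 kJ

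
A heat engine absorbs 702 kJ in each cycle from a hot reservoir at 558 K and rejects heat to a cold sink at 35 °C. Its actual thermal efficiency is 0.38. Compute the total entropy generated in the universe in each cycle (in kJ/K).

ΔS_univ ≈ 0.1544 kJ/K

T_C = 35 °C → 35 + 273.15 = 308.15 K.
W = η·Q_H = 0.38 × 702 = 266.8 kJ, so Q_C = Q_H − W = 435.2 kJ.
Reservoir entropy changes: ΔS_H = −Q_H/T_H = −702/558.00 = -1.258 kJ/K and ΔS_C = +Q_C/T_C = 435.2/308.15 = 1.412 kJ/K.
ΔS_univ = −Q_H/T_H + Q_C/T_C = 0.1544 kJ/K (> 0, since η = 0.38 < η_Carnot = 0.448).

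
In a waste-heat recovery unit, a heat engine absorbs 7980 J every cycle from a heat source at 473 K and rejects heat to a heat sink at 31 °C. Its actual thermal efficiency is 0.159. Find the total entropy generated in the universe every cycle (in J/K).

ΔS_univ ≈ 5.194 J/K

T_C = 31 °C → 31 + 273.15 = 304.15 K.
W = η·Q_H = 0.159 × 7980 = 1269 J, so Q_C = Q_H − W = 6711 J.
Reservoir entropy changes: ΔS_H = −Q_H/T_H = −7980/473.00 = -16.87 J/K and ΔS_C = +Q_C/T_C = 6711/304.15 = 22.07 J/K.
ΔS_univ = −Q_H/T_H + Q_C/T_C = 5.194 J/K (> 0, since η = 0.159 < η_Carnot = 0.357).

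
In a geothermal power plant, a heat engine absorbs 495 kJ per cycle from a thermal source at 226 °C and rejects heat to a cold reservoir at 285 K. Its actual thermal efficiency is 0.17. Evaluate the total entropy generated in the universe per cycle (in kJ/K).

ΔS_univ ≈ 0.4499 kJ/K

T_H = 226 °C → 226 + 273.15 = 499.15 K.
W = η·Q_H = 0.17 × 495 = 84.15 kJ, so Q_C = Q_H − W = 410.9 kJ.
Entropy balance on the reservoirs: −Q_H/T_H = -0.9917 kJ/K, +Q_C/T_C = 1.442 kJ/K.
ΔS_univ = −Q_H/T_H + Q_C/T_C = 0.4499 kJ/K (> 0, since η = 0.17 < η_Carnot = 0.429).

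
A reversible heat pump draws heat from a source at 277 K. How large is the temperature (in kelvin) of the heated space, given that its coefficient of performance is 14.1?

COP_HP = T_H/(T_H − T_C) ⇒ T_H = T_C·COP_HP/(COP_HP − 1) = 277.00 × 14.1/(14.1 − 1) = 298 K.

T_H ≈ 298 K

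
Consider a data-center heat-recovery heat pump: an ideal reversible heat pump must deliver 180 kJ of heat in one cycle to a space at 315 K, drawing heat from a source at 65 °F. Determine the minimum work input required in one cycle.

T_C = 65 °F → (65 − 32) × 5/9 = 18.33 °C = 291.48 K.
For a reversible heat pump, COP_HP = T_H/(T_H − T_C) = 315.00/23.52 = 13.3948.
W = Q_H/COP_HP = 180/13.3948 = 13.4 kJ.

W_in ≈ 13.4 kJ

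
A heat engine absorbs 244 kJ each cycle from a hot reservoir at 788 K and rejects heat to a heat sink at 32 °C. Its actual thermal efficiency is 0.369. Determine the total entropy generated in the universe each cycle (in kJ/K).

ΔS_univ ≈ 0.1949 kJ/K

T_C = 32 °C → 32 + 273.15 = 305.15 K.
W = η·Q_H = 0.369 × 244 = 90.04 kJ, so Q_C = Q_H − W = 154.0 kJ.
The hot reservoir loses entropy Q_H/T_H = 244/788.00 = 0.3096 kJ/K; the cold reservoir gains Q_C/T_C = 154.0/305.15 = 0.5046 kJ/K.
ΔS_univ = −Q_H/T_H + Q_C/T_C = 0.1949 kJ/K (> 0, since η = 0.369 < η_Carnot = 0.613).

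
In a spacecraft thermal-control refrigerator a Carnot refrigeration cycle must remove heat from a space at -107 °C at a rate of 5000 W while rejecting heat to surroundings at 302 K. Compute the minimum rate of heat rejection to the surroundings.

T_C = -107 °C → -107 + 273.15 = 166.15 K.
For a reversible cycle Q_H/Q_C = T_H/T_C, so Q_H = Q_C·T_H/T_C = 5000 × 302.00/166.15 = 9090 W.

Q̇_H ≈ 9090 W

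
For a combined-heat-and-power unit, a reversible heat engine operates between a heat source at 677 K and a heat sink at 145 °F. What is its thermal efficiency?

T_C = 145 °F → (145 − 32) × 5/9 = 62.78 °C = 335.93 K.
The Carnot efficiency is η = 1 − T_C/T_H = 1 − 335.93/677.00 = 0.504.

η ≈ 0.504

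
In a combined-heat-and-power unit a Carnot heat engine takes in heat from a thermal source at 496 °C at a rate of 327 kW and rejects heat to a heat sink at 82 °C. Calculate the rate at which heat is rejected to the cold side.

Q̇_C ≈ 151 kW

T_H = 496 °C → 496 + 273.15 = 769.15 K.
T_C = 82 °C → 82 + 273.15 = 355.15 K.
The Carnot efficiency is η = 1 − T_C/T_H = 1 − 355.15/769.15 = 0.5383.
For a reversible cycle Q_C/Q_H = T_C/T_H, so Q_C = 327 × 355.15/769.15 = 151 kW.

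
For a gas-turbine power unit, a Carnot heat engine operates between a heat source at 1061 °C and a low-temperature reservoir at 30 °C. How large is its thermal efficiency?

T_H = 1061 °C → 1061 + 273.15 = 1334.15 K.
T_C = 30 °C → 30 + 273.15 = 303.15 K.
Carnot efficiency: η = 1 − T_C/T_H = 1 − 303.15/1334.15 = 0.773.

η ≈ 0.773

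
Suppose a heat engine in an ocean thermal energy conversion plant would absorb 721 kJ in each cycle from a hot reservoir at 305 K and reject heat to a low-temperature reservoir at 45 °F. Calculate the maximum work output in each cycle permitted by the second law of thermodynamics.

W_max ≈ 58.22 kJ

T_C = 45 °F → (45 − 32) × 5/9 = 7.22 °C = 280.37 K.
No engine can exceed the Carnot limit: η_max = 1 − T_C/T_H = 1 − 280.37/305.00 = 0.0807.
W_max = η_max · Q_H = 0.0807 × 721 = 58.22 kJ.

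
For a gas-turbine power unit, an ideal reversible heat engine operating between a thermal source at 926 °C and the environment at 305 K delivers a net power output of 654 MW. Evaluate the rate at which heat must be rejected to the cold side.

Q̇_C ≈ 223.1 MW

T_H = 926 °C → 926 + 273.15 = 1199.15 K.
For a reversible engine, η = 1 − T_C/T_H = 1 − 305.00/1199.15 = 0.7457.
Since Q_C/Q_H = T_C/T_H and Q_H = W/η, Q_C = W·T_C/(T_H − T_C) = 654 × 305.00/894.15 = 223.1 MW.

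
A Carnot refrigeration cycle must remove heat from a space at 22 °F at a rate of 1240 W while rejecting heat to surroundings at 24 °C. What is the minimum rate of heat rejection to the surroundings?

T_H = 24 °C → 24 + 273.15 = 297.15 K.
T_C = 22 °F → (22 − 32) × 5/9 = -5.56 °C = 267.59 K.
For a reversible cycle Q_H/Q_C = T_H/T_C, so Q_H = Q_C·T_H/T_C = 1240 × 297.15/267.59 = 1380 W.

Q̇_H ≈ 1380 W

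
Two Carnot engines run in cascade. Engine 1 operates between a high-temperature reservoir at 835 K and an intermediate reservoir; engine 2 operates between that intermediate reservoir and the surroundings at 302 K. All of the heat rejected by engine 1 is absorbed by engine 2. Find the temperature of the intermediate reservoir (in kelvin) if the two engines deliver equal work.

T_m ≈ 568 K

For reversible stages Q_m = Q_H·(T_m/T_H). Setting W₁ = Q_H(1 − T_m/T_H) equal to W₂ = Q_m(1 − T_C/T_m) = Q_H·(T_m − T_C)/T_H gives T_H − T_m = T_m − T_C, so T_m = (T_H + T_C)/2 = (835.00 + 302.00)/2 = 568 K.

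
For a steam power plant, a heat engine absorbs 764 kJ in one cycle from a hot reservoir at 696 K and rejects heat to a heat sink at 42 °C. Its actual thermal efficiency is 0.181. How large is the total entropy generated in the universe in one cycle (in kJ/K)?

T_C = 42 °C → 42 + 273.15 = 315.15 K.
W = η·Q_H = 0.181 × 764 = 138.3 kJ, so Q_C = Q_H − W = 625.7 kJ.
Entropy balance on the reservoirs: −Q_H/T_H = -1.098 kJ/K, +Q_C/T_C = 1.985 kJ/K.
ΔS_univ = −Q_H/T_H + Q_C/T_C = 0.888 kJ/K (> 0, since η = 0.181 < η_Carnot = 0.547).

ΔS_univ ≈ 0.888 kJ/K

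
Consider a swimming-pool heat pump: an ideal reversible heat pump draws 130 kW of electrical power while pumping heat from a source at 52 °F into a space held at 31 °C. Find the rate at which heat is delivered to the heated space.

T_H = 31 °C → 31 + 273.15 = 304.15 K.
T_C = 52 °F → (52 − 32) × 5/9 = 11.11 °C = 284.26 K.
For a reversible heat pump, COP_HP = T_H/(T_H − T_C) = 304.15/19.89 = 15.2925.
Q_H = COP_HP · W = 15.2925 × 130 = 1990 kW.

Q̇_H ≈ 1990 kW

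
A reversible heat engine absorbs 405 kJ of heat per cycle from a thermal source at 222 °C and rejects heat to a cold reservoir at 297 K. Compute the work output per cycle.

W ≈ 162 kJ

T_H = 222 °C → 222 + 273.15 = 495.15 K.
η_rev = 1 − T_C/T_H = 1 − 297.00/495.15 = 0.4002.
W = η·Q_H = 0.4002 × 405 = 162 kJ.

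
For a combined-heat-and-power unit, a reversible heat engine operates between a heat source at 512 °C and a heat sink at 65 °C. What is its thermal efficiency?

T_H = 512 °C → 512 + 273.15 = 785.15 K.
T_C = 65 °C → 65 + 273.15 = 338.15 K.
Carnot efficiency: η = 1 − T_C/T_H = 1 − 338.15/785.15 = 0.569.

η ≈ 0.569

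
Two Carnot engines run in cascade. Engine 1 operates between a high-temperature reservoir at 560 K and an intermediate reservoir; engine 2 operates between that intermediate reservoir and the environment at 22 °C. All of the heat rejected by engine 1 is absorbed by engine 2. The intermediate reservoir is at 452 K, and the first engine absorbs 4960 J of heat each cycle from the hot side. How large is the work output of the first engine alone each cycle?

W₁ ≈ 956.6 J

T_C = 22 °C → 22 + 273.15 = 295.15 K.
First-stage efficiency η₁ = 1 − T_m/T_H = 1 − 452.00/560.00 = 0.1929.
W₁ = η₁·Q_H = 0.1929 × 4960 = 956.6 J.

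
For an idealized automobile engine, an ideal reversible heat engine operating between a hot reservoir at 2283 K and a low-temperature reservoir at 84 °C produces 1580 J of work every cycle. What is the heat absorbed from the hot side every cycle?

Q_H ≈ 1870 J

T_C = 84 °C → 84 + 273.15 = 357.15 K.
η_rev = 1 − T_C/T_H = 1 − 357.15/2283.00 = 0.8436.
Q_H = W/η = 1580/0.8436 = 1870 J.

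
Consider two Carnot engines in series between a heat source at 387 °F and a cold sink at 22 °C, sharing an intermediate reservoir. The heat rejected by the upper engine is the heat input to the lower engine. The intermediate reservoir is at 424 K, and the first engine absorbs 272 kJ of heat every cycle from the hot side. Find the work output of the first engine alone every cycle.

T_H = 387 °F → (387 − 32) × 5/9 = 197.22 °C = 470.37 K.
T_C = 22 °C → 22 + 273.15 = 295.15 K.
First-stage efficiency η₁ = 1 − T_m/T_H = 1 − 424.00/470.37 = 0.0986.
W₁ = η₁·Q_H = 0.0986 × 272 = 26.8 kJ.

W₁ ≈ 26.8 kJ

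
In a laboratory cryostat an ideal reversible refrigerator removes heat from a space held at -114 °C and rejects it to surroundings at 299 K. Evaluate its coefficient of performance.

COP_R ≈ 1.138

T_C = -114 °C → -114 + 273.15 = 159.15 K.
COP_R = T_C/(T_H − T_C) = 159.15/(299.00 − 159.15) = 1.138.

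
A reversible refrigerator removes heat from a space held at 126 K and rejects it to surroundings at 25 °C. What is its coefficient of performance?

COP_R ≈ 0.732

T_H = 25 °C → 25 + 273.15 = 298.15 K.
For a reversible refrigerator, COP_R = T_C/(T_H − T_C) = 126.00/(298.15 − 126.00) = 0.732.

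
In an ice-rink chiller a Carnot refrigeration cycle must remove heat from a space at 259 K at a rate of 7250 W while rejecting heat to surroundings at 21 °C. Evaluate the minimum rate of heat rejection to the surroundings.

Q̇_H ≈ 8234 W

T_H = 21 °C → 21 + 273.15 = 294.15 K.
For a reversible cycle Q_H/Q_C = T_H/T_C, so Q_H = Q_C·T_H/T_C = 7250 × 294.15/259.00 = 8234 W.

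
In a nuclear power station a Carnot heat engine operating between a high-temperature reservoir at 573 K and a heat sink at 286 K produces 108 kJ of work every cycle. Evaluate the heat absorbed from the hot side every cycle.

The Carnot efficiency is η = 1 − T_C/T_H = 1 − 286.00/573.00 = 0.5009.
Q_H = W/η = 108/0.5009 = 216 kJ.

Q_H ≈ 216 kJ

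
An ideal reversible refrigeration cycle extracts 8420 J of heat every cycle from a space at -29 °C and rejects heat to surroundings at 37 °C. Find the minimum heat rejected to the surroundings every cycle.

Q_H ≈ 10700 J

T_H = 37 °C → 37 + 273.15 = 310.15 K.
T_C = -29 °C → -29 + 273.15 = 244.15 K.
For a reversible cycle Q_H/Q_C = T_H/T_C, so Q_H = Q_C·T_H/T_C = 8420 × 310.15/244.15 = 10700 J.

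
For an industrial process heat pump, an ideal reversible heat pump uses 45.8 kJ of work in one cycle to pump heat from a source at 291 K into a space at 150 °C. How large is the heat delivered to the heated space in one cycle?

Q_H ≈ 146.7 kJ

T_H = 150 °C → 150 + 273.15 = 423.15 K.
Reversible heating COP: COP_HP = T_H/(T_H − T_C) = 423.15/132.15 = 3.2020.
Q_H = COP_HP · W = 3.2020 × 45.8 = 146.7 kJ.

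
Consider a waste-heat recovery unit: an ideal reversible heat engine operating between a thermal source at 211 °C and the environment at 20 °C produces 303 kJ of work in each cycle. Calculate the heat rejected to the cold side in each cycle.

T_H = 211 °C → 211 + 273.15 = 484.15 K.
T_C = 20 °C → 20 + 273.15 = 293.15 K.
For a reversible engine, η = 1 − T_C/T_H = 1 − 293.15/484.15 = 0.3945.
Since Q_C/Q_H = T_C/T_H and Q_H = W/η, Q_C = W·T_C/(T_H − T_C) = 303 × 293.15/191.00 = 465 kJ.

Q_C ≈ 465 kJ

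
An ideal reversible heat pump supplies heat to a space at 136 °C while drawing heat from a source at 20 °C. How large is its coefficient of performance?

T_H = 136 °C → 136 + 273.15 = 409.15 K.
T_C = 20 °C → 20 + 273.15 = 293.15 K.
The Carnot heat-pump COP is COP_HP = T_H/(T_H − T_C) = 409.15/(409.15 − 293.15) = 3.53.

COP_HP ≈ 3.53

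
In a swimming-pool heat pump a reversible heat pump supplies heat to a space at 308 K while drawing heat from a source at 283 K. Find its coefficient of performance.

Reversible heating COP: COP_HP = T_H/(T_H − T_C) = 308.00/(308.00 − 283.00) = 12.3.

COP_HP ≈ 12.3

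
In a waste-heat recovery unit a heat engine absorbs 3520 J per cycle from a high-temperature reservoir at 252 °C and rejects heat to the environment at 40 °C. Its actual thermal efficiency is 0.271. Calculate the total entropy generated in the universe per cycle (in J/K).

ΔS_univ ≈ 1.49 J/K

T_H = 252 °C → 252 + 273.15 = 525.15 K.
T_C = 40 °C → 40 + 273.15 = 313.15 K.
W = η·Q_H = 0.271 × 3520 = 953.9 J, so Q_C = Q_H − W = 2566 J.
The hot reservoir loses entropy Q_H/T_H = 3520/525.15 = 6.703 J/K; the cold reservoir gains Q_C/T_C = 2566/313.15 = 8.194 J/K.
ΔS_univ = −Q_H/T_H + Q_C/T_C = 1.49 J/K (> 0, since η = 0.271 < η_Carnot = 0.404).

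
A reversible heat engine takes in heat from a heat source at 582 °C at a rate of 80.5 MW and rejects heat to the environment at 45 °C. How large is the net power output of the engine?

T_H = 582 °C → 582 + 273.15 = 855.15 K.
T_C = 45 °C → 45 + 273.15 = 318.15 K.
η_rev = 1 − T_C/T_H = 1 − 318.15/855.15 = 0.6280.
W = η·Q_H = 0.6280 × 80.5 = 50.6 MW.

Ẇ ≈ 50.6 MW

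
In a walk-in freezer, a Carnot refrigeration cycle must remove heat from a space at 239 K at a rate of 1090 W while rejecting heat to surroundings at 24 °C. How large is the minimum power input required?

Ẇ_in ≈ 265.2 W

T_H = 24 °C → 24 + 273.15 = 297.15 K.
COP_R = T_C/(T_H − T_C) = 239.00/58.15 = 4.1101.
W = Q_C/COP_R = 1090/4.1101 = 265.2 W.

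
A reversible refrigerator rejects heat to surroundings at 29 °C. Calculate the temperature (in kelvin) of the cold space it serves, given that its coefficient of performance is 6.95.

T_C ≈ 264.1 K

T_H = 29 °C → 29 + 273.15 = 302.15 K.
COP_R = T_C/(T_H − T_C) ⇒ T_C = T_H·COP_R/(1 + COP_R) = 302.15 × 6.95/(1 + 6.95) = 264.1 K.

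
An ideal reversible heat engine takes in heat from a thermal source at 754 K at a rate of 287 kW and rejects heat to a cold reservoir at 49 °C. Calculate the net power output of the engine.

T_C = 49 °C → 49 + 273.15 = 322.15 K.
Since the cycle is reversible, η = 1 − T_C/T_H = 1 − 322.15/754.00 = 0.5727.
W = η·Q_H = 0.5727 × 287 = 164 kW.

Ẇ ≈ 164 kW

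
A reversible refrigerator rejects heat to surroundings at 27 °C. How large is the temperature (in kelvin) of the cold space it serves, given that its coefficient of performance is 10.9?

T_H = 27 °C → 27 + 273.15 = 300.15 K.
COP_R = T_C/(T_H − T_C) ⇒ T_C = T_H·COP_R/(1 + COP_R) = 300.15 × 10.9/(1 + 10.9) = 275 K.

T_C ≈ 275 K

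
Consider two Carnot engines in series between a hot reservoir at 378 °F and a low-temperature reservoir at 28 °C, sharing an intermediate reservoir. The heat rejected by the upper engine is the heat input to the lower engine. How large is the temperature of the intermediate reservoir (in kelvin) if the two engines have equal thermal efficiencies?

T_H = 378 °F → (378 − 32) × 5/9 = 192.22 °C = 465.37 K.
T_C = 28 °C → 28 + 273.15 = 301.15 K.
Equal efficiencies require 1 − T_m/T_H = 1 − T_C/T_m, i.e. T_m/T_H = T_C/T_m, so T_m = √(T_H·T_C) = √(465.37 × 301.15) = 374 K.

T_m ≈ 374 K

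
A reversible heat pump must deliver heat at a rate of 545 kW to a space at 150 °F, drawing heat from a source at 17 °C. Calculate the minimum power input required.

Ẇ_in ≈ 78.1 kW

T_H = 150 °F → (150 − 32) × 5/9 = 65.56 °C = 338.71 K.
T_C = 17 °C → 17 + 273.15 = 290.15 K.
COP_HP = T_H/(T_H − T_C) = 338.71/48.56 = 6.9756.
W = Q_H/COP_HP = 545/6.9756 = 78.1 kW.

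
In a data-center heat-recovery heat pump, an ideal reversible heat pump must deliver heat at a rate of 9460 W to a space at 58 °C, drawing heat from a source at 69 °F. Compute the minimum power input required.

Ẇ_in ≈ 1070 W

T_H = 58 °C → 58 + 273.15 = 331.15 K.
T_C = 69 °F → (69 − 32) × 5/9 = 20.56 °C = 293.71 K.
COP_HP = T_H/(T_H − T_C) = 331.15/37.44 = 8.8438.
W = Q_H/COP_HP = 9460/8.8438 = 1070 W.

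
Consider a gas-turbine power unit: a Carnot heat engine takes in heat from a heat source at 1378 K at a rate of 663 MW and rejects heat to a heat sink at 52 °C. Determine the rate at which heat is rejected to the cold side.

T_C = 52 °C → 52 + 273.15 = 325.15 K.
η_rev = 1 − T_C/T_H = 1 − 325.15/1378.00 = 0.7640.
For a reversible cycle Q_C/Q_H = T_C/T_H, so Q_C = 663 × 325.15/1378.00 = 156 MW.

Q̇_C ≈ 156 MW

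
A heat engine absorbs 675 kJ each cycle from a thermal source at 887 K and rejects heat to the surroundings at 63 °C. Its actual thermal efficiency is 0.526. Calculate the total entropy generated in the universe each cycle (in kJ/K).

ΔS_univ ≈ 0.191 kJ/K

T_C = 63 °C → 63 + 273.15 = 336.15 K.
W = η·Q_H = 0.526 × 675 = 355.1 kJ, so Q_C = Q_H − W = 319.9 kJ.
Entropy balance on the reservoirs: −Q_H/T_H = -0.7610 kJ/K, +Q_C/T_C = 0.9518 kJ/K.
ΔS_univ = −Q_H/T_H + Q_C/T_C = 0.191 kJ/K (> 0, since η = 0.526 < η_Carnot = 0.621).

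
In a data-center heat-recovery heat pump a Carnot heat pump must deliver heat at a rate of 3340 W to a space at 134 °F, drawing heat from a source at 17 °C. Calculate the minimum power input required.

Ẇ_in ≈ 402 W

T_H = 134 °F → (134 − 32) × 5/9 = 56.67 °C = 329.82 K.
T_C = 17 °C → 17 + 273.15 = 290.15 K.
The Carnot heat-pump COP is COP_HP = T_H/(T_H − T_C) = 329.82/39.67 = 8.3147.
W = Q_H/COP_HP = 3340/8.3147 = 402 W.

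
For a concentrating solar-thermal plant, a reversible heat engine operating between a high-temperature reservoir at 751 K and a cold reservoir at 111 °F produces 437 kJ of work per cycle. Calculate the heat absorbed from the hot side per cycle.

Q_H ≈ 756.3 kJ

T_C = 111 °F → (111 − 32) × 5/9 = 43.89 °C = 317.04 K.
For a reversible engine, η = 1 − T_C/T_H = 1 − 317.04/751.00 = 0.5778.
Q_H = W/η = 437/0.5778 = 756.3 kJ.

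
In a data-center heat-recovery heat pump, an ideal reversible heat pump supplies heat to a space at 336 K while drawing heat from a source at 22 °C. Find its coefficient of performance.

T_C = 22 °C → 22 + 273.15 = 295.15 K.
COP_HP = T_H/(T_H − T_C) = 336.00/(336.00 − 295.15) = 8.23.

COP_HP ≈ 8.23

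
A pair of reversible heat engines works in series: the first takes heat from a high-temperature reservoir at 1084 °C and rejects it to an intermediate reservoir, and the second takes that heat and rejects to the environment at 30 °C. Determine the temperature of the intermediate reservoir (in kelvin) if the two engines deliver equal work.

T_m ≈ 830 K

T_H = 1084 °C → 1084 + 273.15 = 1357.15 K.
T_C = 30 °C → 30 + 273.15 = 303.15 K.
For reversible stages Q_m = Q_H·(T_m/T_H). Setting W₁ = Q_H(1 − T_m/T_H) equal to W₂ = Q_m(1 − T_C/T_m) = Q_H·(T_m − T_C)/T_H gives T_H − T_m = T_m − T_C, so T_m = (T_H + T_C)/2 = (1357.15 + 303.15)/2 = 830 K.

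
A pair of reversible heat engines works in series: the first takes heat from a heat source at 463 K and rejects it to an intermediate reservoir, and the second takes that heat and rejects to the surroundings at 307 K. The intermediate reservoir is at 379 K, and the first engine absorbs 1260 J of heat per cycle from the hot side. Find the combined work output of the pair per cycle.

Two reversible stages in series are equivalent to a single Carnot engine between T_H and T_C, so η_total = 1 − T_C/T_H = 1 − 307.00/463.00 = 0.3369.
W_total = η_total · Q_H = 0.3369 × 1260 = 425 J.

W_total ≈ 425 J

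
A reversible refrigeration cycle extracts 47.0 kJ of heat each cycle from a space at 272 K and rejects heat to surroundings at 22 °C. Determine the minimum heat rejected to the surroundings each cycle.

Q_H ≈ 51.0 kJ

T_H = 22 °C → 22 + 273.15 = 295.15 K.
For a reversible cycle Q_H/Q_C = T_H/T_C, so Q_H = Q_C·T_H/T_C = 47.0 × 295.15/272.00 = 51.0 kJ.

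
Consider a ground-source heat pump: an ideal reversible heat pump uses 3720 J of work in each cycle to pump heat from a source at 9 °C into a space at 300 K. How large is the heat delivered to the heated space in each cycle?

Q_H ≈ 62500 J

T_C = 9 °C → 9 + 273.15 = 282.15 K.
COP_HP = T_H/(T_H − T_C) = 300.00/17.85 = 16.8067.
Q_H = COP_HP · W = 16.8067 × 3720 = 62500 J.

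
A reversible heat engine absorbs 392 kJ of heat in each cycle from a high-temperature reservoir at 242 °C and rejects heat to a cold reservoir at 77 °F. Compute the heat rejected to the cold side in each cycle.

T_H = 242 °C → 242 + 273.15 = 515.15 K.
T_C = 77 °F → (77 − 32) × 5/9 = 25.00 °C = 298.15 K.
Carnot efficiency: η = 1 − T_C/T_H = 1 − 298.15/515.15 = 0.4212.
For a reversible cycle Q_C/Q_H = T_C/T_H, so Q_C = 392 × 298.15/515.15 = 226.9 kJ.

Q_C ≈ 226.9 kJ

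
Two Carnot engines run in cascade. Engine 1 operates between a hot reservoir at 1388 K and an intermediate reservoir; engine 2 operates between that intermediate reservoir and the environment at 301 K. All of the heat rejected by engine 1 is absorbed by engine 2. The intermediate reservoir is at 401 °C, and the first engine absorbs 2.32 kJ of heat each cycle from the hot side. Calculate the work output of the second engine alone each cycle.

T_m = 401 °C → 401 + 273.15 = 674.15 K.
Heat entering the second stage: Q_m = Q_H·(T_m/T_H) = 2.32 × 674.15/1388.00 = 1.13 kJ.
Second-stage efficiency η₂ = 1 − T_C/T_m = 1 − 301.00/674.15 = 0.5535, so W₂ = η₂·Q_m = 0.624 kJ.

W₂ ≈ 0.624 kJ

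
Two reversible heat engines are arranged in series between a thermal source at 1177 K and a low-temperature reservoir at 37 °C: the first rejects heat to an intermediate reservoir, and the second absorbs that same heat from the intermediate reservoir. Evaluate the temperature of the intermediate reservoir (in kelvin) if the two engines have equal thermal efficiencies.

T_m ≈ 604 K

T_C = 37 °C → 37 + 273.15 = 310.15 K.
Equal efficiencies require 1 − T_m/T_H = 1 − T_C/T_m, i.e. T_m/T_H = T_C/T_m, so T_m = √(T_H·T_C) = √(1177.00 × 310.15) = 604 K.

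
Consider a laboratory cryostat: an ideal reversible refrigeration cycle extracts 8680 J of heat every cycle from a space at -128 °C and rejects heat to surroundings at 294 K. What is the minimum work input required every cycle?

T_C = -128 °C → -128 + 273.15 = 145.15 K.
The reversible coefficient of performance is COP_R = T_C/(T_H − T_C) = 145.15/148.85 = 0.9751.
W = Q_C/COP_R = 8680/0.9751 = 8900 J.

W_in ≈ 8900 J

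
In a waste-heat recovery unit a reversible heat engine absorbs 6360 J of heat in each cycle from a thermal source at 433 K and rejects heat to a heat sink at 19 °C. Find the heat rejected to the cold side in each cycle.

T_C = 19 °C → 19 + 273.15 = 292.15 K.
For a reversible engine, η = 1 − T_C/T_H = 1 − 292.15/433.00 = 0.3253.
For a reversible cycle Q_C/Q_H = T_C/T_H, so Q_C = 6360 × 292.15/433.00 = 4291 J.

Q_C ≈ 4291 J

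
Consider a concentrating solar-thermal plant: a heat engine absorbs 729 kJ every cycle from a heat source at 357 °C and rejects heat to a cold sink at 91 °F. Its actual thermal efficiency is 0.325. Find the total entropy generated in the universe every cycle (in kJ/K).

ΔS_univ ≈ 0.4516 kJ/K

T_H = 357 °C → 357 + 273.15 = 630.15 K.
T_C = 91 °F → (91 − 32) × 5/9 = 32.78 °C = 305.93 K.
W = η·Q_H = 0.325 × 729 = 236.9 kJ, so Q_C = Q_H − W = 492.1 kJ.
Entropy balance on the reservoirs: −Q_H/T_H = -1.157 kJ/K, +Q_C/T_C = 1.608 kJ/K.
ΔS_univ = −Q_H/T_H + Q_C/T_C = 0.4516 kJ/K (> 0, since η = 0.325 < η_Carnot = 0.515).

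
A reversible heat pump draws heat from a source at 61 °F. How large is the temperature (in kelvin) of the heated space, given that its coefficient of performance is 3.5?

T_H ≈ 405 K

T_C = 61 °F → (61 − 32) × 5/9 = 16.11 °C = 289.26 K.
COP_HP = T_H/(T_H − T_C) ⇒ T_H = T_C·COP_HP/(COP_HP − 1) = 289.26 × 3.5/(3.5 − 1) = 405 K.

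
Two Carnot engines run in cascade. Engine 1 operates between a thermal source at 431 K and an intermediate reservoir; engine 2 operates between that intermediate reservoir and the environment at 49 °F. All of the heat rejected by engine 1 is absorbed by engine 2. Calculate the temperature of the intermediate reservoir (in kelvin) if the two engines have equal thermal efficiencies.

T_C = 49 °F → (49 − 32) × 5/9 = 9.44 °C = 282.59 K.
Equal efficiencies require 1 − T_m/T_H = 1 − T_C/T_m, i.e. T_m/T_H = T_C/T_m, so T_m = √(T_H·T_C) = √(431.00 × 282.59) = 349 K.

T_m ≈ 349 K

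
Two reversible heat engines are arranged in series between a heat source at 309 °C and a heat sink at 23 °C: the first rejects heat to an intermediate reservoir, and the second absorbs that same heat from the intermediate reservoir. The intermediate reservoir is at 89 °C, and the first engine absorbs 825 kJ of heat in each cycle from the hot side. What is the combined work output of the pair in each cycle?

T_H = 309 °C → 309 + 273.15 = 582.15 K.
T_C = 23 °C → 23 + 273.15 = 296.15 K.
Two reversible stages in series are equivalent to a single Carnot engine between T_H and T_C, so η_total = 1 − T_C/T_H = 1 − 296.15/582.15 = 0.4913.
W_total = η_total · Q_H = 0.4913 × 825 = 405 kJ.

W_total ≈ 405 kJ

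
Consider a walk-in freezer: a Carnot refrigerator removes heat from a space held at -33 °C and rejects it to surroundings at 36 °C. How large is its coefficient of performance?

T_H = 36 °C → 36 + 273.15 = 309.15 K.
T_C = -33 °C → -33 + 273.15 = 240.15 K.
Carnot COP: COP_R = T_C/(T_H − T_C) = 240.15/(309.15 − 240.15) = 3.48.

COP_R ≈ 3.48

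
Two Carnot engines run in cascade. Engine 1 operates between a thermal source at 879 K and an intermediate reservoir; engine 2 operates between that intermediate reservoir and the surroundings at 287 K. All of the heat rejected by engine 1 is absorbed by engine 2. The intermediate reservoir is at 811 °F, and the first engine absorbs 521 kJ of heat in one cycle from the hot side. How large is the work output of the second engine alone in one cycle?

W₂ ≈ 248.3 kJ

T_m = 811 °F → (811 − 32) × 5/9 = 432.78 °C = 705.93 K.
Heat entering the second stage: Q_m = Q_H·(T_m/T_H) = 521 × 705.93/879.00 = 418.4 kJ.
Second-stage efficiency η₂ = 1 − T_C/T_m = 1 − 287.00/705.93 = 0.5934, so W₂ = η₂·Q_m = 248.3 kJ.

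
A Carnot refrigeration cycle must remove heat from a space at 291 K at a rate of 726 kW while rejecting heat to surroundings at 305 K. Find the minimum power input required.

COP_R = T_C/(T_H − T_C) = 291.00/14.00 = 20.7857.
W = Q_C/COP_R = 726/20.7857 = 34.9 kW.

Ẇ_in ≈ 34.9 kW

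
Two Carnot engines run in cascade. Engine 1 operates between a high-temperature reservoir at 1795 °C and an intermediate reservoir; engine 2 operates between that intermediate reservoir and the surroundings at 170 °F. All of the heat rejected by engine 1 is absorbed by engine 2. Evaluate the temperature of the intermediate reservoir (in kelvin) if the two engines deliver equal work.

T_m ≈ 1209 K

T_H = 1795 °C → 1795 + 273.15 = 2068.15 K.
T_C = 170 °F → (170 − 32) × 5/9 = 76.67 °C = 349.82 K.
For reversible stages Q_m = Q_H·(T_m/T_H). Setting W₁ = Q_H(1 − T_m/T_H) equal to W₂ = Q_m(1 − T_C/T_m) = Q_H·(T_m − T_C)/T_H gives T_H − T_m = T_m − T_C, so T_m = (T_H + T_C)/2 = (2068.15 + 349.82)/2 = 1209 K.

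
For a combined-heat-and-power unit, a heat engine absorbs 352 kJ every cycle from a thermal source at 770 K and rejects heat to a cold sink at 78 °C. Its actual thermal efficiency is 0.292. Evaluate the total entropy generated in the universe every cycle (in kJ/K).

ΔS_univ ≈ 0.253 kJ/K

T_C = 78 °C → 78 + 273.15 = 351.15 K.
W = η·Q_H = 0.292 × 352 = 102.8 kJ, so Q_C = Q_H − W = 249.2 kJ.
Reservoir entropy changes: ΔS_H = −Q_H/T_H = −352/770.00 = -0.4571 kJ/K and ΔS_C = +Q_C/T_C = 249.2/351.15 = 0.7097 kJ/K.
ΔS_univ = −Q_H/T_H + Q_C/T_C = 0.253 kJ/K (> 0, since η = 0.292 < η_Carnot = 0.544).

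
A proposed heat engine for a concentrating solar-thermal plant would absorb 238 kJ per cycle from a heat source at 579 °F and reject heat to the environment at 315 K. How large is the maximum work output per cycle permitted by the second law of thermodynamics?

W_max ≈ 108.1 kJ

T_H = 579 °F → (579 − 32) × 5/9 = 303.89 °C = 577.04 K.
The upper bound on efficiency is η_max = 1 − T_C/T_H = 1 − 315.00/577.04 = 0.4541.
W_max = η_max · Q_H = 0.4541 × 238 = 108.1 kJ.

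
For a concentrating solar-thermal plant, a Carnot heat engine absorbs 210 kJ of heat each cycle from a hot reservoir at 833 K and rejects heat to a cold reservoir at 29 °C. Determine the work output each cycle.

T_C = 29 °C → 29 + 273.15 = 302.15 K.
η_rev = 1 − T_C/T_H = 1 − 302.15/833.00 = 0.6373.
W = η·Q_H = 0.6373 × 210 = 133.8 kJ.

W ≈ 133.8 kJ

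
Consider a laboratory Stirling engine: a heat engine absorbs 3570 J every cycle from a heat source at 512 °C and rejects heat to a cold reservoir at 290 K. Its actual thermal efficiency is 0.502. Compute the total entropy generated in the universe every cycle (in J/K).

ΔS_univ ≈ 1.584 J/K

T_H = 512 °C → 512 + 273.15 = 785.15 K.
W = η·Q_H = 0.502 × 3570 = 1792 J, so Q_C = Q_H − W = 1778 J.
Reservoir entropy changes: ΔS_H = −Q_H/T_H = −3570/785.15 = -4.547 J/K and ΔS_C = +Q_C/T_C = 1778/290.00 = 6.131 J/K.
ΔS_univ = −Q_H/T_H + Q_C/T_C = 1.584 J/K (> 0, since η = 0.502 < η_Carnot = 0.631).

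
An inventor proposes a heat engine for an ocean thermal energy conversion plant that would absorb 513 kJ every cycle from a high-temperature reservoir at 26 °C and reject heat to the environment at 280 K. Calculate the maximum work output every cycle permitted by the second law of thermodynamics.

W_max ≈ 32.8 kJ

T_H = 26 °C → 26 + 273.15 = 299.15 K.
The second-law ceiling is the Carnot efficiency, η_max = 1 − T_C/T_H = 1 − 280.00/299.15 = 0.0640.
W_max = η_max · Q_H = 0.0640 × 513 = 32.8 kJ.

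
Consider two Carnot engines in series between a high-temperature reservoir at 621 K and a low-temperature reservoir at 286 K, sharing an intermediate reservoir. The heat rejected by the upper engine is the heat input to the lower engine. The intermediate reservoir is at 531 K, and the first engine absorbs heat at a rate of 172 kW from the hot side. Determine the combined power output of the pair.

Two reversible stages in series are equivalent to a single Carnot engine between T_H and T_C, so η_total = 1 − T_C/T_H = 1 − 286.00/621.00 = 0.5395.
W_total = η_total · Q_H = 0.5395 × 172 = 92.79 kW.

Ẇ_total ≈ 92.79 kW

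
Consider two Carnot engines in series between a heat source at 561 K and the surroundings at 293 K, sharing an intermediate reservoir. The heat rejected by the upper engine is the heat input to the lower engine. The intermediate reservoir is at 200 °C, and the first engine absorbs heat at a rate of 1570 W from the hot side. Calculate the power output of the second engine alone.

T_m = 200 °C → 200 + 273.15 = 473.15 K.
Heat entering the second stage: Q_m = Q_H·(T_m/T_H) = 1570 × 473.15/561.00 = 1320 W.
Second-stage efficiency η₂ = 1 − T_C/T_m = 1 − 293.00/473.15 = 0.3807, so W₂ = η₂·Q_m = 504 W.

Ẇ₂ ≈ 504 W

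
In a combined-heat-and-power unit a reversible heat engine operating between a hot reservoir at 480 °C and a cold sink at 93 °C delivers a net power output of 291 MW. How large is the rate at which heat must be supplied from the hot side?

T_H = 480 °C → 480 + 273.15 = 753.15 K.
T_C = 93 °C → 93 + 273.15 = 366.15 K.
Carnot efficiency: η = 1 − T_C/T_H = 1 − 366.15/753.15 = 0.5138.
Q_H = W/η = 291/0.5138 = 566 MW.

Q̇_H ≈ 566 MW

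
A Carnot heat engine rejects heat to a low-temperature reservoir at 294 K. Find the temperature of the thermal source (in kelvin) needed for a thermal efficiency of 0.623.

From η = 1 − T_C/T_H, solving for T_H gives T_H = T_C/(1 − η) = 294.00/(1 − 0.623) = 780 K.

T_H ≈ 780 K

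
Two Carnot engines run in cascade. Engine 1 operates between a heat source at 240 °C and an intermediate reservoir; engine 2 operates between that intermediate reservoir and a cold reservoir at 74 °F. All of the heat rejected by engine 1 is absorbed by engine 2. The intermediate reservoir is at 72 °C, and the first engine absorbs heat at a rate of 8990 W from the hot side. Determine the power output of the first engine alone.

T_H = 240 °C → 240 + 273.15 = 513.15 K.
T_C = 74 °F → (74 − 32) × 5/9 = 23.33 °C = 296.48 K.
T_m = 72 °C → 72 + 273.15 = 345.15 K.
First-stage efficiency η₁ = 1 − T_m/T_H = 1 − 345.15/513.15 = 0.3274.
W₁ = η₁·Q_H = 0.3274 × 8990 = 2940 W.

Ẇ₁ ≈ 2940 W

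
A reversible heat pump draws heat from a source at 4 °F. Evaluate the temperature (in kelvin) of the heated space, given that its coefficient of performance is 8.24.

T_C = 4 °F → (4 − 32) × 5/9 = -15.56 °C = 257.59 K.
COP_HP = T_H/(T_H − T_C) ⇒ T_H = T_C·COP_HP/(COP_HP − 1) = 257.59 × 8.24/(8.24 − 1) = 293 K.

T_H ≈ 293 K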